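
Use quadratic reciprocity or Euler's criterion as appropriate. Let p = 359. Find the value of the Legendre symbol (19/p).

Euler's criterion: (19/359) ≡ 19^179 (mod 359).
19^2 ≡ 2 (mod 359)
19^4 ≡ 4 (mod 359)
19^8 ≡ 16 (mod 359)
19^16 ≡ 256 (mod 359)
19^32 ≡ 198 (mod 359)
19^64 ≡ 73 (mod 359)
19^128 ≡ 303 (mod 359)
19^179 = 19^(128+32+16+2+1) ≡ 358 (mod 359).
Result is 358 ≡ −1, so (19/359) = −1.

-1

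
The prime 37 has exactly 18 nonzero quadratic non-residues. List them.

2 5 6 8 13 14 15 17 18 19 20 22 23 24 29 31 32 35

Square k = 1,…,18 (k and 37−k give the same square):
1²=1, 2²=4, 3²=9, 4²=16, 5²=25, 6²=36, 7²≡12, 8²≡27, 9²≡7, 10²≡26, 11²≡10, 12²≡33, 13²≡21, 14²≡11, 15²≡3, 16²≡34, 17²≡30, 18²≡28 (mod 37).
The residues are {1, 3, 4, 7, 9, 10, 11, 12, 16, 21, 25, 26, 27, 28, 30, 33, 34, 36}; the non-residues are the remaining 18 nonzero classes.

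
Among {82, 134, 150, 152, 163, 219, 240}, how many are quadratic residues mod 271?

4

(82/271) = +1 → QR.
(134/271) = +1 → QR.
(150/271) = -1 → non-residue.
(152/271) = -1 → non-residue.
(163/271) = +1 → QR.
(219/271) = +1 → QR.
(240/271) = -1 → non-residue.
Total quadratic residues among the 7: 4.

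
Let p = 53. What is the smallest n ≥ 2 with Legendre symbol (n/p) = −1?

(2/53) = −1, so 2 is the smallest positive non-residue mod 53.

2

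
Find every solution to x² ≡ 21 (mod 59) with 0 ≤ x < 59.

27, 32

Since 59 ≡ 3 (mod 4), a square root of 21 is 21^((59+1)/4) = 21^15 mod 59.
Repeated squaring: 21^2≡28, 21^4≡17, 21^8≡53 (mod 59).
21^15 = 21^(8+4+2+1) ≡ 27 (mod 59).
Check: 27² = 729 ≡ 21 (mod 59). The two roots are 27 and 32.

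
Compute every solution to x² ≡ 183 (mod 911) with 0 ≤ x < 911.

54, 857

Since 911 ≡ 3 (mod 4), a square root of 183 is 183^((911+1)/4) = 183^228 mod 911.
Repeated squaring: 183^2≡693, 183^4≡152, 183^8≡329, 183^16≡743, 183^32≡894, 183^64≡289, 183^128≡620 (mod 911).
183^228 = 183^(128+64+32+4) ≡ 54 (mod 911).
Check: 54² = 2916 ≡ 183 (mod 911). The two roots are 54 and 857.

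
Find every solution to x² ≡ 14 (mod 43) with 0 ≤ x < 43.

10, 33

Since 43 ≡ 3 (mod 4), a square root of 14 is 14^((43+1)/4) = 14^11 mod 43.
Repeated squaring: 14^2≡24, 14^4≡17, 14^8≡31 (mod 43).
14^11 = 14^(8+2+1) ≡ 10 (mod 43).
Check: 10² = 100 ≡ 14 (mod 43). The two roots are 10 and 33.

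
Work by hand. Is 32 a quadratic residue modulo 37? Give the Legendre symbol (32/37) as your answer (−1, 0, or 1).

Pull out 2^5: since 37 ≡ 5 (mod 8), (2/37) = -1, so (2/37)^5 = -1.
Reached (1/37) = 1. Collecting the sign flips along the way, the symbol is -1.

-1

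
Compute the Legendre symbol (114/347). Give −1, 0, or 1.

Euler's criterion: (114/347) ≡ 114^173 (mod 347).
114^2 ≡ 157 (mod 347)
114^4 ≡ 12 (mod 347)
114^8 ≡ 144 (mod 347)
114^16 ≡ 263 (mod 347)
114^32 ≡ 116 (mod 347)
114^64 ≡ 270 (mod 347)
114^128 ≡ 30 (mod 347)
114^173 = 114^(128+32+8+4+1) ≡ 1 (mod 347).
Result is 1, so (114/347) = 1.

1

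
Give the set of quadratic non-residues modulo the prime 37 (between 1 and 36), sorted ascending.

Square k = 1,…,18 (k and 37−k give the same square):
1²=1, 2²=4, 3²=9, 4²=16, 5²=25, 6²=36, 7²≡12, 8²≡27, 9²≡7, 10²≡26, 11²≡10, 12²≡33, 13²≡21, 14²≡11, 15²≡3, 16²≡34, 17²≡30, 18²≡28 (mod 37).
The residues are {1, 3, 4, 7, 9, 10, 11, 12, 16, 21, 25, 26, 27, 28, 30, 33, 34, 36}; the non-residues are the remaining 18 nonzero classes.

2, 5, 6, 8, 13, 14, 15, 17, 18, 19, 20, 22, 23, 24, 29, 31, 32, 35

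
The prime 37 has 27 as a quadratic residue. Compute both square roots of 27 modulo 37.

37 ≡ 1 (mod 4), so we find a root by search.
Trying successive values, 8² = 64 ≡ 27 (mod 37). The other root is 37 − 8 = 29.

8, 29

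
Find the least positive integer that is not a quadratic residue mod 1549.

2

(2/1549) = −1, so 2 is the smallest positive non-residue mod 1549.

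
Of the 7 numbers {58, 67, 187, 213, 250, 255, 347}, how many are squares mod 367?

(58/367) = -1 → non-residue.
(67/367) = +1 → QR.
(187/367) = +1 → QR.
(213/367) = +1 → QR.
(250/367) = -1 → non-residue.
(255/367) = -1 → non-residue.
(347/367) = +1 → QR.
Total quadratic residues among the 7: 4.

4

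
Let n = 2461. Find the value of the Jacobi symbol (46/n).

0

Pull out 2: since 2461 ≡ 5 (mod 8), (2/2461) = -1.
Reciprocity: 23 ≡ 3 and 2461 ≡ 1 (mod 4), so (23/2461) = +(2461/23).
Reduce top mod 23: now compute (0/23).
Top reduces to 0: gcd > 1, so the symbol is 0.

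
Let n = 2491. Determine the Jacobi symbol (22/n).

1

Pull out 2: since 2491 ≡ 3 (mod 8), (2/2491) = -1.
Reciprocity: 11 ≡ 3 and 2491 ≡ 3 (mod 4), so (11/2491) = −(2491/11).
Reduce top mod 11: now compute (5/11).
Reciprocity: 5 ≡ 1 and 11 ≡ 3 (mod 4), so (5/11) = +(11/5).
Reduce top mod 5: now compute (1/5).
Reached (1/5) = 1. Collecting the sign flips along the way, the symbol is +1.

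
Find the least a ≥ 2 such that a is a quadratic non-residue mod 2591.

(2/2591) = +1, so 2 is a residue.
(3/2591) = +1, so 3 is a residue.
(4/2591) = +1, so 4 is a residue.
(5/2591) = +1, so 5 is a residue.
(6/2591) = +1, so 6 is a residue.
(7/2591) = −1, so 7 is the smallest positive non-residue mod 2591.

7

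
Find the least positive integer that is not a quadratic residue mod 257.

(2/257) = +1, so 2 is a residue.
(3/257) = −1, so 3 is the smallest positive non-residue mod 257.

3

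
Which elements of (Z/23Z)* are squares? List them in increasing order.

1 2 3 4 6 8 9 12 13 16 18

Square k = 1,…,11 (k and 23−k give the same square):
1²=1, 2²=4, 3²=9, 4²=16, 5²≡2, 6²≡13, 7²≡3, 8²≡18, 9²≡12, 10²≡8, 11²≡6 (mod 23).
So the quadratic residues mod 23 are {1, 2, 3, 4, 6, 8, 9, 12, 13, 16, 18}.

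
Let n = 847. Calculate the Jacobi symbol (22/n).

0

Pull out 2: since 847 ≡ 7 (mod 8), (2/847) = +1.
Reciprocity: 11 ≡ 3 and 847 ≡ 3 (mod 4), so (11/847) = −(847/11).
Reduce top mod 11: now compute (0/11).
Top reduces to 0: gcd > 1, so the symbol is 0.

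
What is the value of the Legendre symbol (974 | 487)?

0

First reduce: 974 ≡ 0 (mod 487).
Top reduces to 0: gcd > 1, so the symbol is 0.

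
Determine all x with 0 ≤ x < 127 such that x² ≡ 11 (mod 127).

Since 127 ≡ 3 (mod 4), a square root of 11 is 11^((127+1)/4) = 11^32 mod 127.
Repeated squaring: 11^2≡121, 11^4≡36, 11^8≡26, 11^16≡41, 11^32≡30 (mod 127).
11^32 = 11^(32) ≡ 30 (mod 127).
Check: 30² = 900 ≡ 11 (mod 127). The two roots are 30 and 97.

30, 97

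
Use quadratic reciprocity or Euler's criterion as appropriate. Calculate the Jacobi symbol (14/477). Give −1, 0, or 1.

Pull out 2: since 477 ≡ 5 (mod 8), (2/477) = -1.
Reciprocity: 7 ≡ 3 and 477 ≡ 1 (mod 4), so (7/477) = +(477/7).
Reduce top mod 7: now compute (1/7).
Reached (1/7) = 1. Collecting the sign flips along the way, the symbol is -1.

-1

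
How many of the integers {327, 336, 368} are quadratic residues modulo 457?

(327/457) = +1 → QR.
(336/457) = +1 → QR.
(368/457) = -1 → non-residue.
Total quadratic residues among the 3: 2.

2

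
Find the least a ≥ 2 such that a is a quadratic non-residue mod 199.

3

(2/199) = +1, so 2 is a residue.
(3/199) = −1, so 3 is the smallest positive non-residue mod 199.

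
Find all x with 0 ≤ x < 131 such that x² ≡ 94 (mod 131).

Since 131 ≡ 3 (mod 4), a square root of 94 is 94^((131+1)/4) = 94^33 mod 131.
Repeated squaring: 94^2≡59, 94^4≡75, 94^8≡123, 94^16≡64, 94^32≡35 (mod 131).
94^33 = 94^(32+1) ≡ 15 (mod 131).
Check: 15² = 225 ≡ 94 (mod 131). The two roots are 15 and 116.

15, 116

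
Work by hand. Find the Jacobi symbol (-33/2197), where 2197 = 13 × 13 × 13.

-1

First reduce: -33 ≡ 2164 (mod 2197).
Pull out 2^2: since 2197 ≡ 5 (mod 8), (2/2197) = -1, so (2/2197)^2 = +1.
Reciprocity: 541 ≡ 1 and 2197 ≡ 1 (mod 4), so (541/2197) = +(2197/541).
Reduce top mod 541: now compute (33/541).
Reciprocity: 33 ≡ 1 and 541 ≡ 1 (mod 4), so (33/541) = +(541/33).
Reduce top mod 33: now compute (13/33).
Reciprocity: 13 ≡ 1 and 33 ≡ 1 (mod 4), so (13/33) = +(33/13).
Reduce top mod 13: now compute (7/13).
Reciprocity: 7 ≡ 3 and 13 ≡ 1 (mod 4), so (7/13) = +(13/7).
Reduce top mod 7: now compute (6/7).
Pull out 2: since 7 ≡ 7 (mod 8), (2/7) = +1.
Reciprocity: 3 ≡ 3 and 7 ≡ 3 (mod 4), so (3/7) = −(7/3).
Reduce top mod 3: now compute (1/3).
Reached (1/3) = 1. Collecting the sign flips along the way, the symbol is -1.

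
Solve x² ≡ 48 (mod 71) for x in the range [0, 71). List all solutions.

30, 41

Since 71 ≡ 3 (mod 4), a square root of 48 is 48^((71+1)/4) = 48^18 mod 71.
Repeated squaring: 48^2≡32, 48^4≡30, 48^8≡48, 48^16≡32 (mod 71).
48^18 = 48^(16+2) ≡ 30 (mod 71).
Check: 30² = 900 ≡ 48 (mod 71). The two roots are 30 and 41.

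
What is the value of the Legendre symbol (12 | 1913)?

-1

Pull out 2^2: since 1913 ≡ 1 (mod 8), (2/1913) = +1, so (2/1913)^2 = +1.
Reciprocity: 3 ≡ 3 and 1913 ≡ 1 (mod 4), so (3/1913) = +(1913/3).
Reduce top mod 3: now compute (2/3).
Pull out 2: since 3 ≡ 3 (mod 8), (2/3) = -1.
Reached (1/3) = 1. Collecting the sign flips along the way, the symbol is -1.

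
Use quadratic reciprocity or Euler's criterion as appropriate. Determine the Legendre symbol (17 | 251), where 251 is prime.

Reciprocity: 17 ≡ 1 and 251 ≡ 3 (mod 4), so (17/251) = +(251/17).
Reduce top mod 17: now compute (13/17).
Reciprocity: 13 ≡ 1 and 17 ≡ 1 (mod 4), so (13/17) = +(17/13).
Reduce top mod 13: now compute (4/13).
Pull out 2^2: since 13 ≡ 5 (mod 8), (2/13) = -1, so (2/13)^2 = +1.
Reached (1/13) = 1. Collecting the sign flips along the way, the symbol is +1.

1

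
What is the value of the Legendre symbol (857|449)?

First reduce: 857 ≡ 408 (mod 449).
Pull out 2^3: since 449 ≡ 1 (mod 8), (2/449) = +1, so (2/449)^3 = +1.
Reciprocity: 51 ≡ 3 and 449 ≡ 1 (mod 4), so (51/449) = +(449/51).
Reduce top mod 51: now compute (41/51).
Reciprocity: 41 ≡ 1 and 51 ≡ 3 (mod 4), so (41/51) = +(51/41).
Reduce top mod 41: now compute (10/41).
Pull out 2: since 41 ≡ 1 (mod 8), (2/41) = +1.
Reciprocity: 5 ≡ 1 and 41 ≡ 1 (mod 4), so (5/41) = +(41/5).
Reduce top mod 5: now compute (1/5).
Reached (1/5) = 1. Collecting the sign flips along the way, the symbol is +1.

1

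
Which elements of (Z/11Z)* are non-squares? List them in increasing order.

Square k = 1,…,5 (k and 11−k give the same square):
1²=1, 2²=4, 3²=9, 4²≡5, 5²≡3 (mod 11).
The residues are {1, 3, 4, 5, 9}; the non-residues are the remaining 5 nonzero classes.

2, 6, 7, 8, 10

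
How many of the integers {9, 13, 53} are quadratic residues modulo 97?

(9/97) = +1 → QR.
(13/97) = -1 → non-residue.
(53/97) = +1 → QR.
Total quadratic residues among the 3: 2.

2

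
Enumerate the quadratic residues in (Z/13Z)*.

1,3,4,9,10,12

Square k = 1,…,6 (k and 13−k give the same square):
1²=1, 2²=4, 3²=9, 4²≡3, 5²≡12, 6²≡10 (mod 13).
So the quadratic residues mod 13 are {1, 3, 4, 9, 10, 12}.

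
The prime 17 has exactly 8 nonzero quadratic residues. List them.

Square k = 1,…,8 (k and 17−k give the same square):
1²=1, 2²=4, 3²=9, 4²=16, 5²≡8, 6²≡2, 7²≡15, 8²≡13 (mod 17).
So the quadratic residues mod 17 are {1, 2, 4, 8, 9, 13, 15, 16}.

1, 2, 4, 8, 9, 13, 15, 16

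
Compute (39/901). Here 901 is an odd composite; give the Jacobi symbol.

Reciprocity: 39 ≡ 3 and 901 ≡ 1 (mod 4), so (39/901) = +(901/39).
Reduce top mod 39: now compute (4/39).
Pull out 2^2: since 39 ≡ 7 (mod 8), (2/39) = +1, so (2/39)^2 = +1.
Reached (1/39) = 1. Collecting the sign flips along the way, the symbol is +1.

1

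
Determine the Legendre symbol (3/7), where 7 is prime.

Reciprocity: 3 ≡ 3 and 7 ≡ 3 (mod 4), so (3/7) = −(7/3).
Reduce top mod 3: now compute (1/3).
Reached (1/3) = 1. Collecting the sign flips along the way, the symbol is -1.

-1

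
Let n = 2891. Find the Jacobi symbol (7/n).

Reciprocity: 7 ≡ 3 and 2891 ≡ 3 (mod 4), so (7/2891) = −(2891/7).
Reduce top mod 7: now compute (0/7).
Top reduces to 0: gcd > 1, so the symbol is 0.

0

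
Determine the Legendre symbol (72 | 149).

-1

Pull out 2^3: since 149 ≡ 5 (mod 8), (2/149) = -1, so (2/149)^3 = -1.
Reciprocity: 9 ≡ 1 and 149 ≡ 1 (mod 4), so (9/149) = +(149/9).
Reduce top mod 9: now compute (5/9).
Reciprocity: 5 ≡ 1 and 9 ≡ 1 (mod 4), so (5/9) = +(9/5).
Reduce top mod 5: now compute (4/5).
Pull out 2^2: since 5 ≡ 5 (mod 8), (2/5) = -1, so (2/5)^2 = +1.
Reached (1/5) = 1. Collecting the sign flips along the way, the symbol is -1.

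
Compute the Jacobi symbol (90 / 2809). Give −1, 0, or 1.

Pull out 2: since 2809 ≡ 1 (mod 8), (2/2809) = +1.
Reciprocity: 45 ≡ 1 and 2809 ≡ 1 (mod 4), so (45/2809) = +(2809/45).
Reduce top mod 45: now compute (19/45).
Reciprocity: 19 ≡ 3 and 45 ≡ 1 (mod 4), so (19/45) = +(45/19).
Reduce top mod 19: now compute (7/19).
Reciprocity: 7 ≡ 3 and 19 ≡ 3 (mod 4), so (7/19) = −(19/7).
Reduce top mod 7: now compute (5/7).
Reciprocity: 5 ≡ 1 and 7 ≡ 3 (mod 4), so (5/7) = +(7/5).
Reduce top mod 5: now compute (2/5).
Pull out 2: since 5 ≡ 5 (mod 8), (2/5) = -1.
Reached (1/5) = 1. Collecting the sign flips along the way, the symbol is +1.

1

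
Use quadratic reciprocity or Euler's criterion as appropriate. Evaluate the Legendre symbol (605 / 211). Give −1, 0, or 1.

1

First reduce: 605 ≡ 183 (mod 211).
Reciprocity: 183 ≡ 3 and 211 ≡ 3 (mod 4), so (183/211) = −(211/183).
Reduce top mod 183: now compute (28/183).
Pull out 2^2: since 183 ≡ 7 (mod 8), (2/183) = +1, so (2/183)^2 = +1.
Reciprocity: 7 ≡ 3 and 183 ≡ 3 (mod 4), so (7/183) = −(183/7).
Reduce top mod 7: now compute (1/7).
Reached (1/7) = 1. Collecting the sign flips along the way, the symbol is +1.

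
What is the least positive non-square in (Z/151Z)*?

(2/151) = +1, so 2 is a residue.
(3/151) = −1, so 3 is the smallest positive non-residue mod 151.

3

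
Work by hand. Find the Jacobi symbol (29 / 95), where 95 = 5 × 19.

Reciprocity: 29 ≡ 1 and 95 ≡ 3 (mod 4), so (29/95) = +(95/29).
Reduce top mod 29: now compute (8/29).
Pull out 2^3: since 29 ≡ 5 (mod 8), (2/29) = -1, so (2/29)^3 = -1.
Reached (1/29) = 1. Collecting the sign flips along the way, the symbol is -1.

-1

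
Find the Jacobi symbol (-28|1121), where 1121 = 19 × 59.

First reduce: -28 ≡ 1093 (mod 1121).
Reciprocity: 1093 ≡ 1 and 1121 ≡ 1 (mod 4), so (1093/1121) = +(1121/1093).
Reduce top mod 1093: now compute (28/1093).
Pull out 2^2: since 1093 ≡ 5 (mod 8), (2/1093) = -1, so (2/1093)^2 = +1.
Reciprocity: 7 ≡ 3 and 1093 ≡ 1 (mod 4), so (7/1093) = +(1093/7).
Reduce top mod 7: now compute (1/7).
Reached (1/7) = 1. Collecting the sign flips along the way, the symbol is +1.

1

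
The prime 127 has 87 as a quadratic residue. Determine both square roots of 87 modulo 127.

50, 77

Since 127 ≡ 3 (mod 4), a square root of 87 is 87^((127+1)/4) = 87^32 mod 127.
Repeated squaring: 87^2≡76, 87^4≡61, 87^8≡38, 87^16≡47, 87^32≡50 (mod 127).
87^32 = 87^(32) ≡ 50 (mod 127).
Check: 50² = 2500 ≡ 87 (mod 127). The two roots are 50 and 77.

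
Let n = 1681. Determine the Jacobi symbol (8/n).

1

Pull out 2^3: since 1681 ≡ 1 (mod 8), (2/1681) = +1, so (2/1681)^3 = +1.
Reached (1/1681) = 1. Collecting the sign flips along the way, the symbol is +1.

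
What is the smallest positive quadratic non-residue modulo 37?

(2/37) = −1, so 2 is the smallest positive non-residue mod 37.

2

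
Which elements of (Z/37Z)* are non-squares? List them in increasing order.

2,5,6,8,13,14,15,17,18,19,20,22,23,24,29,31,32,35

Square k = 1,…,18 (k and 37−k give the same square):
1²=1, 2²=4, 3²=9, 4²=16, 5²=25, 6²=36, 7²≡12, 8²≡27, 9²≡7, 10²≡26, 11²≡10, 12²≡33, 13²≡21, 14²≡11, 15²≡3, 16²≡34, 17²≡30, 18²≡28 (mod 37).
The residues are {1, 3, 4, 7, 9, 10, 11, 12, 16, 21, 25, 26, 27, 28, 30, 33, 34, 36}; the non-residues are the remaining 18 nonzero classes.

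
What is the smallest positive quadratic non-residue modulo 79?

3

(2/79) = +1, so 2 is a residue.
(3/79) = −1, so 3 is the smallest positive non-residue mod 79.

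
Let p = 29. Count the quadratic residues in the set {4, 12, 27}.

1

(4/29) = +1 → QR.
(12/29) = -1 → non-residue.
(27/29) = -1 → non-residue.
Total quadratic residues among the 3: 1.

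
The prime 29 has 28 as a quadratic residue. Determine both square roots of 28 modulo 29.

12, 17

29 ≡ 1 (mod 4), so we find a root by search.
Trying successive values, 12² = 144 ≡ 28 (mod 29). The other root is 29 − 12 = 17.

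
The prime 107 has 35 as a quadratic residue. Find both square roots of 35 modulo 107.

28, 79

Since 107 ≡ 3 (mod 4), a square root of 35 is 35^((107+1)/4) = 35^27 mod 107.
Repeated squaring: 35^2≡48, 35^4≡57, 35^8≡39, 35^16≡23 (mod 107).
35^27 = 35^(16+8+2+1) ≡ 79 (mod 107).
Check: 79² = 6241 ≡ 35 (mod 107). The two roots are 28 and 79.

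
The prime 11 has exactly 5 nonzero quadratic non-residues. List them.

Square k = 1,…,5 (k and 11−k give the same square):
1²=1, 2²=4, 3²=9, 4²≡5, 5²≡3 (mod 11).
The residues are {1, 3, 4, 5, 9}; the non-residues are the remaining 5 nonzero classes.

2 6 7 8 10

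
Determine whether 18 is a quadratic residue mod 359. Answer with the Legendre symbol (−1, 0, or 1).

1

Pull out 2: since 359 ≡ 7 (mod 8), (2/359) = +1.
Reciprocity: 9 ≡ 1 and 359 ≡ 3 (mod 4), so (9/359) = +(359/9).
Reduce top mod 9: now compute (8/9).
Pull out 2^3: since 9 ≡ 1 (mod 8), (2/9) = +1, so (2/9)^3 = +1.
Reached (1/9) = 1. Collecting the sign flips along the way, the symbol is +1.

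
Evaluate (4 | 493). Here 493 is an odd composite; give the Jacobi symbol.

1

Pull out 2^2: since 493 ≡ 5 (mod 8), (2/493) = -1, so (2/493)^2 = +1.
Reached (1/493) = 1. Collecting the sign flips along the way, the symbol is +1.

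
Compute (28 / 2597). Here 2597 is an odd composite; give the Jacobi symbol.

0

Pull out 2^2: since 2597 ≡ 5 (mod 8), (2/2597) = -1, so (2/2597)^2 = +1.
Reciprocity: 7 ≡ 3 and 2597 ≡ 1 (mod 4), so (7/2597) = +(2597/7).
Reduce top mod 7: now compute (0/7).
Top reduces to 0: gcd > 1, so the symbol is 0.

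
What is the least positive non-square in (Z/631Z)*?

(2/631) = +1, so 2 is a residue.
(3/631) = −1, so 3 is the smallest positive non-residue mod 631.

3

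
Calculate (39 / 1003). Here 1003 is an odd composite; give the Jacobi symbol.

Reciprocity: 39 ≡ 3 and 1003 ≡ 3 (mod 4), so (39/1003) = −(1003/39).
Reduce top mod 39: now compute (28/39).
Pull out 2^2: since 39 ≡ 7 (mod 8), (2/39) = +1, so (2/39)^2 = +1.
Reciprocity: 7 ≡ 3 and 39 ≡ 3 (mod 4), so (7/39) = −(39/7).
Reduce top mod 7: now compute (4/7).
Pull out 2^2: since 7 ≡ 7 (mod 8), (2/7) = +1, so (2/7)^2 = +1.
Reached (1/7) = 1. Collecting the sign flips along the way, the symbol is +1.

1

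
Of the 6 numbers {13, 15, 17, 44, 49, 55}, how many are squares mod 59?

(13/59) = -1 → non-residue.
(15/59) = +1 → QR.
(17/59) = +1 → QR.
(44/59) = -1 → non-residue.
(49/59) = +1 → QR.
(55/59) = -1 → non-residue.
Total quadratic residues among the 6: 3.

3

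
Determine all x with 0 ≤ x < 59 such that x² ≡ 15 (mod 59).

Since 59 ≡ 3 (mod 4), a square root of 15 is 15^((59+1)/4) = 15^15 mod 59.
Repeated squaring: 15^2≡48, 15^4≡3, 15^8≡9 (mod 59).
15^15 = 15^(8+4+2+1) ≡ 29 (mod 59).
Check: 29² = 841 ≡ 15 (mod 59). The two roots are 29 and 30.

29, 30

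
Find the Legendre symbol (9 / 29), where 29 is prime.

Reciprocity: 9 ≡ 1 and 29 ≡ 1 (mod 4), so (9/29) = +(29/9).
Reduce top mod 9: now compute (2/9).
Pull out 2: since 9 ≡ 1 (mod 8), (2/9) = +1.
Reached (1/9) = 1. Collecting the sign flips along the way, the symbol is +1.

1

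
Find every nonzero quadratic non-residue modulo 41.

Square k = 1,…,20 (k and 41−k give the same square):
1²=1, 2²=4, 3²=9, 4²=16, 5²=25, 6²=36, 7²≡8, 8²≡23, 9²≡40, 10²≡18, 11²≡39, 12²≡21, 13²≡5, 14²≡32, 15²≡20, 16²≡10, 17²≡2, 18²≡37, 19²≡33, 20²≡31 (mod 41).
The residues are {1, 2, 4, 5, 8, 9, 10, 16, 18, 20, 21, 23, 25, 31, 32, 33, 36, 37, 39, 40}; the non-residues are the remaining 20 nonzero classes.

3, 6, 7, 11, 12, 13, 14, 15, 17, 19, 22, 24, 26, 27, 28, 29, 30, 34, 35, 38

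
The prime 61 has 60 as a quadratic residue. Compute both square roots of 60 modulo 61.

61 ≡ 1 (mod 4), so we find a root by search.
Trying successive values, 11² = 121 ≡ 60 (mod 61). The other root is 61 − 11 = 50.

11, 50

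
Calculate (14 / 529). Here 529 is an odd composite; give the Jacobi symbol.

Pull out 2: since 529 ≡ 1 (mod 8), (2/529) = +1.
Reciprocity: 7 ≡ 3 and 529 ≡ 1 (mod 4), so (7/529) = +(529/7).
Reduce top mod 7: now compute (4/7).
Pull out 2^2: since 7 ≡ 7 (mod 8), (2/7) = +1, so (2/7)^2 = +1.
Reached (1/7) = 1. Collecting the sign flips along the way, the symbol is +1.

1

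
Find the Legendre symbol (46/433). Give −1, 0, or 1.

-1

Euler's criterion: (46/433) ≡ 46^216 (mod 433).
46^2 ≡ 384 (mod 433)
46^4 ≡ 236 (mod 433)
46^8 ≡ 272 (mod 433)
46^16 ≡ 374 (mod 433)
46^32 ≡ 17 (mod 433)
46^64 ≡ 289 (mod 433)
46^128 ≡ 385 (mod 433)
46^216 = 46^(128+64+16+8) ≡ 432 (mod 433).
Result is 432 ≡ −1, so (46/433) = −1.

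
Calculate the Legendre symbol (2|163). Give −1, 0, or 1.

Pull out 2: since 163 ≡ 3 (mod 8), (2/163) = -1.
Reached (1/163) = 1. Collecting the sign flips along the way, the symbol is -1.

-1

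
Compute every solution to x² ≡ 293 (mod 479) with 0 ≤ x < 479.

Since 479 ≡ 3 (mod 4), a square root of 293 is 293^((479+1)/4) = 293^120 mod 479.
Repeated squaring: 293^2≡108, 293^4≡168, 293^8≡442, 293^16≡411, 293^32≡313, 293^64≡253 (mod 479).
293^120 = 293^(64+32+16+8) ≡ 432 (mod 479).
Check: 432² = 186624 ≡ 293 (mod 479). The two roots are 47 and 432.

47, 432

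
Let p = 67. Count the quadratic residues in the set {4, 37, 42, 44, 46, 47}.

3

(4/67) = +1 → QR.
(37/67) = +1 → QR.
(42/67) = -1 → non-residue.
(44/67) = -1 → non-residue.
(46/67) = -1 → non-residue.
(47/67) = +1 → QR.
Total quadratic residues among the 6: 3.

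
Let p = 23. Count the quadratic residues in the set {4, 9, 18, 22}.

(4/23) = +1 → QR.
(9/23) = +1 → QR.
(18/23) = +1 → QR.
(22/23) = -1 → non-residue.
Total quadratic residues among the 4: 3.

3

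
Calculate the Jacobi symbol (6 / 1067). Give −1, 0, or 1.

Pull out 2: since 1067 ≡ 3 (mod 8), (2/1067) = -1.
Reciprocity: 3 ≡ 3 and 1067 ≡ 3 (mod 4), so (3/1067) = −(1067/3).
Reduce top mod 3: now compute (2/3).
Pull out 2: since 3 ≡ 3 (mod 8), (2/3) = -1.
Reached (1/3) = 1. Collecting the sign flips along the way, the symbol is -1.

-1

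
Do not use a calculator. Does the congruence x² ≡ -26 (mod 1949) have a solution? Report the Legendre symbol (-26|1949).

-1

First reduce: -26 ≡ 1923 (mod 1949).
Reciprocity: 1923 ≡ 3 and 1949 ≡ 1 (mod 4), so (1923/1949) = +(1949/1923).
Reduce top mod 1923: now compute (26/1923).
Pull out 2: since 1923 ≡ 3 (mod 8), (2/1923) = -1.
Reciprocity: 13 ≡ 1 and 1923 ≡ 3 (mod 4), so (13/1923) = +(1923/13).
Reduce top mod 13: now compute (12/13).
Pull out 2^2: since 13 ≡ 5 (mod 8), (2/13) = -1, so (2/13)^2 = +1.
Reciprocity: 3 ≡ 3 and 13 ≡ 1 (mod 4), so (3/13) = +(13/3).
Reduce top mod 3: now compute (1/3).
Reached (1/3) = 1. Collecting the sign flips along the way, the symbol is -1.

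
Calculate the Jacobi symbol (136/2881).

Pull out 2^3: since 2881 ≡ 1 (mod 8), (2/2881) = +1, so (2/2881)^3 = +1.
Reciprocity: 17 ≡ 1 and 2881 ≡ 1 (mod 4), so (17/2881) = +(2881/17).
Reduce top mod 17: now compute (8/17).
Pull out 2^3: since 17 ≡ 1 (mod 8), (2/17) = +1, so (2/17)^3 = +1.
Reached (1/17) = 1. Collecting the sign flips along the way, the symbol is +1.

1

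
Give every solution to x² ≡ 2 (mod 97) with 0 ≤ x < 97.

97 ≡ 1 (mod 4), so we find a root by search.
Trying successive values, 14² = 196 ≡ 2 (mod 97). The other root is 97 − 14 = 83.

14, 83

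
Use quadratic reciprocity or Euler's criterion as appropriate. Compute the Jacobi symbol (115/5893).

Reciprocity: 115 ≡ 3 and 5893 ≡ 1 (mod 4), so (115/5893) = +(5893/115).
Reduce top mod 115: now compute (28/115).
Pull out 2^2: since 115 ≡ 3 (mod 8), (2/115) = -1, so (2/115)^2 = +1.
Reciprocity: 7 ≡ 3 and 115 ≡ 3 (mod 4), so (7/115) = −(115/7).
Reduce top mod 7: now compute (3/7).
Reciprocity: 3 ≡ 3 and 7 ≡ 3 (mod 4), so (3/7) = −(7/3).
Reduce top mod 3: now compute (1/3).
Reached (1/3) = 1. Collecting the sign flips along the way, the symbol is +1.

1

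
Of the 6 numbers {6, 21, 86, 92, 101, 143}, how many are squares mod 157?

3

(6/157) = -1 → non-residue.
(21/157) = -1 → non-residue.
(86/157) = +1 → QR.
(92/157) = -1 → non-residue.
(101/157) = +1 → QR.
(143/157) = +1 → QR.
Total quadratic residues among the 6: 3.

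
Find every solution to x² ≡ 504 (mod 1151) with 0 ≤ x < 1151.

Since 1151 ≡ 3 (mod 4), a square root of 504 is 504^((1151+1)/4) = 504^288 mod 1151.
Repeated squaring: 504^2≡796, 504^4≡566, 504^8≡378, 504^16≡160, 504^32≡278, 504^64≡167, 504^128≡265, 504^256≡14 (mod 1151).
504^288 = 504^(256+32) ≡ 439 (mod 1151).
Check: 439² = 192721 ≡ 504 (mod 1151). The two roots are 439 and 712.

439, 712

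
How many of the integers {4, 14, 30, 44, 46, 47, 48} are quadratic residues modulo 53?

(4/53) = +1 → QR.
(14/53) = -1 → non-residue.
(30/53) = -1 → non-residue.
(44/53) = +1 → QR.
(46/53) = +1 → QR.
(47/53) = +1 → QR.
(48/53) = -1 → non-residue.
Total quadratic residues among the 7: 4.

4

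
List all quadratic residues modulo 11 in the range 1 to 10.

1 3 4 5 9

Square k = 1,…,5 (k and 11−k give the same square):
1²=1, 2²=4, 3²=9, 4²≡5, 5²≡3 (mod 11).
So the quadratic residues mod 11 are {1, 3, 4, 5, 9}.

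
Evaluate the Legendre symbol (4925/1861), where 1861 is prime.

First reduce: 4925 ≡ 1203 (mod 1861).
Reciprocity: 1203 ≡ 3 and 1861 ≡ 1 (mod 4), so (1203/1861) = +(1861/1203).
Reduce top mod 1203: now compute (658/1203).
Pull out 2: since 1203 ≡ 3 (mod 8), (2/1203) = -1.
Reciprocity: 329 ≡ 1 and 1203 ≡ 3 (mod 4), so (329/1203) = +(1203/329).
Reduce top mod 329: now compute (216/329).
Pull out 2^3: since 329 ≡ 1 (mod 8), (2/329) = +1, so (2/329)^3 = +1.
Reciprocity: 27 ≡ 3 and 329 ≡ 1 (mod 4), so (27/329) = +(329/27).
Reduce top mod 27: now compute (5/27).
Reciprocity: 5 ≡ 1 and 27 ≡ 3 (mod 4), so (5/27) = +(27/5).
Reduce top mod 5: now compute (2/5).
Pull out 2: since 5 ≡ 5 (mod 8), (2/5) = -1.
Reached (1/5) = 1. Collecting the sign flips along the way, the symbol is +1.

1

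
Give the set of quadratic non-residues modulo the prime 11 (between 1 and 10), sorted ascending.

Square k = 1,…,5 (k and 11−k give the same square):
1²=1, 2²=4, 3²=9, 4²≡5, 5²≡3 (mod 11).
The residues are {1, 3, 4, 5, 9}; the non-residues are the remaining 5 nonzero classes.

2,6,7,8,10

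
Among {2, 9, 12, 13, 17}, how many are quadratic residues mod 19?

2

(2/19) = -1 → non-residue.
(9/19) = +1 → QR.
(12/19) = -1 → non-residue.
(13/19) = -1 → non-residue.
(17/19) = +1 → QR.
Total quadratic residues among the 5: 2.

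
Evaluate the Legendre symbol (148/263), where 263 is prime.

Euler's criterion: (148/263) ≡ 148^131 (mod 263).
148^2 ≡ 75 (mod 263)
148^4 ≡ 102 (mod 263)
148^8 ≡ 147 (mod 263)
148^16 ≡ 43 (mod 263)
148^32 ≡ 8 (mod 263)
148^64 ≡ 64 (mod 263)
148^128 ≡ 151 (mod 263)
148^131 = 148^(128+2+1) ≡ 1 (mod 263).
Result is 1, so (148/263) = 1.

1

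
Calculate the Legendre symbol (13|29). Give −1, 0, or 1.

1

Reciprocity: 13 ≡ 1 and 29 ≡ 1 (mod 4), so (13/29) = +(29/13).
Reduce top mod 13: now compute (3/13).
Reciprocity: 3 ≡ 3 and 13 ≡ 1 (mod 4), so (3/13) = +(13/3).
Reduce top mod 3: now compute (1/3).
Reached (1/3) = 1. Collecting the sign flips along the way, the symbol is +1.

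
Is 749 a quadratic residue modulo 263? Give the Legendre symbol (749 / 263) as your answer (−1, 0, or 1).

1

First reduce: 749 ≡ 223 (mod 263).
Reciprocity: 223 ≡ 3 and 263 ≡ 3 (mod 4), so (223/263) = −(263/223).
Reduce top mod 223: now compute (40/223).
Pull out 2^3: since 223 ≡ 7 (mod 8), (2/223) = +1, so (2/223)^3 = +1.
Reciprocity: 5 ≡ 1 and 223 ≡ 3 (mod 4), so (5/223) = +(223/5).
Reduce top mod 5: now compute (3/5).
Reciprocity: 3 ≡ 3 and 5 ≡ 1 (mod 4), so (3/5) = +(5/3).
Reduce top mod 3: now compute (2/3).
Pull out 2: since 3 ≡ 3 (mod 8), (2/3) = -1.
Reached (1/3) = 1. Collecting the sign flips along the way, the symbol is +1.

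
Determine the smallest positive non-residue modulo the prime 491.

2

(2/491) = −1, so 2 is the smallest positive non-residue mod 491.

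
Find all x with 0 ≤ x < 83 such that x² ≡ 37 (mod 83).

28, 55

Since 83 ≡ 3 (mod 4), a square root of 37 is 37^((83+1)/4) = 37^21 mod 83.
Repeated squaring: 37^2≡41, 37^4≡21, 37^8≡26, 37^16≡12 (mod 83).
37^21 = 37^(16+4+1) ≡ 28 (mod 83).
Check: 28² = 784 ≡ 37 (mod 83). The two roots are 28 and 55.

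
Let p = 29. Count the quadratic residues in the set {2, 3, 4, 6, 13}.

(2/29) = -1 → non-residue.
(3/29) = -1 → non-residue.
(4/29) = +1 → QR.
(6/29) = +1 → QR.
(13/29) = +1 → QR.
Total quadratic residues among the 5: 3.

3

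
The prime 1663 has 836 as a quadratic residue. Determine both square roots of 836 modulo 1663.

811, 852

Since 1663 ≡ 3 (mod 4), a square root of 836 is 836^((1663+1)/4) = 836^416 mod 1663.
Repeated squaring: 836^2≡436, 836^4≡514, 836^8≡1442, 836^16≡614, 836^32≡1158, 836^64≡586, 836^128≡818, 836^256≡598 (mod 1663).
836^416 = 836^(256+128+32) ≡ 852 (mod 1663).
Check: 852² = 725904 ≡ 836 (mod 1663). The two roots are 811 and 852.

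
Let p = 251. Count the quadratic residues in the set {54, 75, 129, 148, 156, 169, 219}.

(54/251) = -1 → non-residue.
(75/251) = +1 → QR.
(129/251) = -1 → non-residue.
(148/251) = -1 → non-residue.
(156/251) = +1 → QR.
(169/251) = +1 → QR.
(219/251) = +1 → QR.
Total quadratic residues among the 7: 4.

4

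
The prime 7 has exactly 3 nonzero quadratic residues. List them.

Square k = 1,…,3 (k and 7−k give the same square):
1²=1, 2²=4, 3²≡2 (mod 7).
So the quadratic residues mod 7 are {1, 2, 4}.

1, 2, 4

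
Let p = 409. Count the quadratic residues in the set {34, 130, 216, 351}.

(34/409) = +1 → QR.
(130/409) = -1 → non-residue.
(216/409) = +1 → QR.
(351/409) = -1 → non-residue.
Total quadratic residues among the 4: 2.

2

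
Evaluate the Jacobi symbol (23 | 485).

1

Reciprocity: 23 ≡ 3 and 485 ≡ 1 (mod 4), so (23/485) = +(485/23).
Reduce top mod 23: now compute (2/23).
Pull out 2: since 23 ≡ 7 (mod 8), (2/23) = +1.
Reached (1/23) = 1. Collecting the sign flips along the way, the symbol is +1.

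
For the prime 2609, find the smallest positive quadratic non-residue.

3

(2/2609) = +1, so 2 is a residue.
(3/2609) = −1, so 3 is the smallest positive non-residue mod 2609.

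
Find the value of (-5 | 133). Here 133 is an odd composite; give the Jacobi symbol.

First reduce: -5 ≡ 128 (mod 133).
Pull out 2^7: since 133 ≡ 5 (mod 8), (2/133) = -1, so (2/133)^7 = -1.
Reached (1/133) = 1. Collecting the sign flips along the way, the symbol is -1.

-1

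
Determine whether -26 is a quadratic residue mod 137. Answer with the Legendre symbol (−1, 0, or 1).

-1

First reduce: -26 ≡ 111 (mod 137).
Reciprocity: 111 ≡ 3 and 137 ≡ 1 (mod 4), so (111/137) = +(137/111).
Reduce top mod 111: now compute (26/111).
Pull out 2: since 111 ≡ 7 (mod 8), (2/111) = +1.
Reciprocity: 13 ≡ 1 and 111 ≡ 3 (mod 4), so (13/111) = +(111/13).
Reduce top mod 13: now compute (7/13).
Reciprocity: 7 ≡ 3 and 13 ≡ 1 (mod 4), so (7/13) = +(13/7).
Reduce top mod 7: now compute (6/7).
Pull out 2: since 7 ≡ 7 (mod 8), (2/7) = +1.
Reciprocity: 3 ≡ 3 and 7 ≡ 3 (mod 4), so (3/7) = −(7/3).
Reduce top mod 3: now compute (1/3).
Reached (1/3) = 1. Collecting the sign flips along the way, the symbol is -1.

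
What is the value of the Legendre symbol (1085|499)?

First reduce: 1085 ≡ 87 (mod 499).
Reciprocity: 87 ≡ 3 and 499 ≡ 3 (mod 4), so (87/499) = −(499/87).
Reduce top mod 87: now compute (64/87).
Pull out 2^6: since 87 ≡ 7 (mod 8), (2/87) = +1, so (2/87)^6 = +1.
Reached (1/87) = 1. Collecting the sign flips along the way, the symbol is -1.

-1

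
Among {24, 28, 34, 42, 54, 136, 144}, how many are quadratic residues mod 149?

5

(24/149) = +1 → QR.
(28/149) = +1 → QR.
(34/149) = -1 → non-residue.
(42/149) = +1 → QR.
(54/149) = +1 → QR.
(136/149) = -1 → non-residue.
(144/149) = +1 → QR.
Total quadratic residues among the 7: 5.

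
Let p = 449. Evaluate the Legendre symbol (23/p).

1

Reciprocity: 23 ≡ 3 and 449 ≡ 1 (mod 4), so (23/449) = +(449/23).
Reduce top mod 23: now compute (12/23).
Pull out 2^2: since 23 ≡ 7 (mod 8), (2/23) = +1, so (2/23)^2 = +1.
Reciprocity: 3 ≡ 3 and 23 ≡ 3 (mod 4), so (3/23) = −(23/3).
Reduce top mod 3: now compute (2/3).
Pull out 2: since 3 ≡ 3 (mod 8), (2/3) = -1.
Reached (1/3) = 1. Collecting the sign flips along the way, the symbol is +1.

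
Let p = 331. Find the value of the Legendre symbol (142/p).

-1

Pull out 2: since 331 ≡ 3 (mod 8), (2/331) = -1.
Reciprocity: 71 ≡ 3 and 331 ≡ 3 (mod 4), so (71/331) = −(331/71).
Reduce top mod 71: now compute (47/71).
Reciprocity: 47 ≡ 3 and 71 ≡ 3 (mod 4), so (47/71) = −(71/47).
Reduce top mod 47: now compute (24/47).
Pull out 2^3: since 47 ≡ 7 (mod 8), (2/47) = +1, so (2/47)^3 = +1.
Reciprocity: 3 ≡ 3 and 47 ≡ 3 (mod 4), so (3/47) = −(47/3).
Reduce top mod 3: now compute (2/3).
Pull out 2: since 3 ≡ 3 (mod 8), (2/3) = -1.
Reached (1/3) = 1. Collecting the sign flips along the way, the symbol is -1.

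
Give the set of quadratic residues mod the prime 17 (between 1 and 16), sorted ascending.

1, 2, 4, 8, 9, 13, 15, 16

Square k = 1,…,8 (k and 17−k give the same square):
1²=1, 2²=4, 3²=9, 4²=16, 5²≡8, 6²≡2, 7²≡15, 8²≡13 (mod 17).
So the quadratic residues mod 17 are {1, 2, 4, 8, 9, 13, 15, 16}.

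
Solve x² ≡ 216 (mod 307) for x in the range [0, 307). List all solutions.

38, 269

Since 307 ≡ 3 (mod 4), a square root of 216 is 216^((307+1)/4) = 216^77 mod 307.
Repeated squaring: 216^2≡299, 216^4≡64, 216^8≡105, 216^16≡280, 216^32≡115, 216^64≡24 (mod 307).
216^77 = 216^(64+8+4+1) ≡ 269 (mod 307).
Check: 269² = 72361 ≡ 216 (mod 307). The two roots are 38 and 269.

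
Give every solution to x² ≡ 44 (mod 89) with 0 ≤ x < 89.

89 ≡ 1 (mod 4), so we find a root by search.
Trying successive values, 20² = 400 ≡ 44 (mod 89). The other root is 89 − 20 = 69.

20, 69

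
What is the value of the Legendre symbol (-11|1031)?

Euler's criterion: (-11/1031) ≡ 1020^515 (mod 1031).
1020^2 ≡ 121 (mod 1031)
1020^4 ≡ 207 (mod 1031)
1020^8 ≡ 578 (mod 1031)
1020^16 ≡ 40 (mod 1031)
1020^32 ≡ 569 (mod 1031)
1020^64 ≡ 27 (mod 1031)
1020^128 ≡ 729 (mod 1031)
1020^256 ≡ 476 (mod 1031)
1020^512 ≡ 787 (mod 1031)
1020^515 = 1020^(512+2+1) ≡ 1030 (mod 1031).
Result is 1030 ≡ −1, so (-11/1031) = −1.

-1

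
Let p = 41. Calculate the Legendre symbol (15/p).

-1

Reciprocity: 15 ≡ 3 and 41 ≡ 1 (mod 4), so (15/41) = +(41/15).
Reduce top mod 15: now compute (11/15).
Reciprocity: 11 ≡ 3 and 15 ≡ 3 (mod 4), so (11/15) = −(15/11).
Reduce top mod 11: now compute (4/11).
Pull out 2^2: since 11 ≡ 3 (mod 8), (2/11) = -1, so (2/11)^2 = +1.
Reached (1/11) = 1. Collecting the sign flips along the way, the symbol is -1.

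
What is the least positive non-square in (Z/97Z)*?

5

(2/97) = +1, so 2 is a residue.
(3/97) = +1, so 3 is a residue.
(4/97) = +1, so 4 is a residue.
(5/97) = −1, so 5 is the smallest positive non-residue mod 97.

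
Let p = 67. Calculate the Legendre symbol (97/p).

-1

Euler's criterion: (97/67) ≡ 30^33 (mod 67).
30^2 ≡ 29 (mod 67)
30^4 ≡ 37 (mod 67)
30^8 ≡ 29 (mod 67)
30^16 ≡ 37 (mod 67)
30^32 ≡ 29 (mod 67)
30^33 = 30^(32+1) ≡ 66 (mod 67).
Result is 66 ≡ −1, so (97/67) = −1.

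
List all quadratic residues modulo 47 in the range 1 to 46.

1 2 3 4 6 7 8 9 12 14 16 17 18 21 24 25 27 28 32 34 36 37 42

Square k = 1,…,23 (k and 47−k give the same square):
1²=1, 2²=4, 3²=9, 4²=16, 5²=25, 6²=36, 7²≡2, 8²≡17, 9²≡34, 10²≡6, 11²≡27, 12²≡3, 13²≡28, 14²≡8, 15²≡37, 16²≡21, 17²≡7, 18²≡42, 19²≡32, 20²≡24, 21²≡18, 22²≡14, 23²≡12 (mod 47).
So the quadratic residues mod 47 are {1, 2, 3, 4, 6, 7, 8, 9, 12, 14, 16, 17, 18, 21, 24, 25, 27, 28, 32, 34, 36, 37, 42}.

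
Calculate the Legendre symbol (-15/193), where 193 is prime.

First reduce: -15 ≡ 178 (mod 193).
Pull out 2: since 193 ≡ 1 (mod 8), (2/193) = +1.
Reciprocity: 89 ≡ 1 and 193 ≡ 1 (mod 4), so (89/193) = +(193/89).
Reduce top mod 89: now compute (15/89).
Reciprocity: 15 ≡ 3 and 89 ≡ 1 (mod 4), so (15/89) = +(89/15).
Reduce top mod 15: now compute (14/15).
Pull out 2: since 15 ≡ 7 (mod 8), (2/15) = +1.
Reciprocity: 7 ≡ 3 and 15 ≡ 3 (mod 4), so (7/15) = −(15/7).
Reduce top mod 7: now compute (1/7).
Reached (1/7) = 1. Collecting the sign flips along the way, the symbol is -1.

-1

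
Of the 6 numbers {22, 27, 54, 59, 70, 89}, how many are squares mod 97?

5

(22/97) = +1 → QR.
(27/97) = +1 → QR.
(54/97) = +1 → QR.
(59/97) = -1 → non-residue.
(70/97) = +1 → QR.
(89/97) = +1 → QR.
Total quadratic residues among the 6: 5.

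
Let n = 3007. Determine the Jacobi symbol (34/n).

1

Pull out 2: since 3007 ≡ 7 (mod 8), (2/3007) = +1.
Reciprocity: 17 ≡ 1 and 3007 ≡ 3 (mod 4), so (17/3007) = +(3007/17).
Reduce top mod 17: now compute (15/17).
Reciprocity: 15 ≡ 3 and 17 ≡ 1 (mod 4), so (15/17) = +(17/15).
Reduce top mod 15: now compute (2/15).
Pull out 2: since 15 ≡ 7 (mod 8), (2/15) = +1.
Reached (1/15) = 1. Collecting the sign flips along the way, the symbol is +1.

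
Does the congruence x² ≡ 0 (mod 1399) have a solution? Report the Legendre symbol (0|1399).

0

Top reduces to 0: gcd > 1, so the symbol is 0.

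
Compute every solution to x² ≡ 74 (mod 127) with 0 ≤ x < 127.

57, 70

Since 127 ≡ 3 (mod 4), a square root of 74 is 74^((127+1)/4) = 74^32 mod 127.
Repeated squaring: 74^2≡15, 74^4≡98, 74^8≡79, 74^16≡18, 74^32≡70 (mod 127).
74^32 = 74^(32) ≡ 70 (mod 127).
Check: 70² = 4900 ≡ 74 (mod 127). The two roots are 57 and 70.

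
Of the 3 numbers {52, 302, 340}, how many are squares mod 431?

1

(52/431) = -1 → non-residue.
(302/431) = +1 → QR.
(340/431) = -1 → non-residue.
Total quadratic residues among the 3: 1.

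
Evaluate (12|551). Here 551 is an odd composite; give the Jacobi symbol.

1

Pull out 2^2: since 551 ≡ 7 (mod 8), (2/551) = +1, so (2/551)^2 = +1.
Reciprocity: 3 ≡ 3 and 551 ≡ 3 (mod 4), so (3/551) = −(551/3).
Reduce top mod 3: now compute (2/3).
Pull out 2: since 3 ≡ 3 (mod 8), (2/3) = -1.
Reached (1/3) = 1. Collecting the sign flips along the way, the symbol is +1.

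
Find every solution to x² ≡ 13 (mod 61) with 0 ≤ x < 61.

14, 47

61 ≡ 1 (mod 4), so we find a root by search.
Trying successive values, 14² = 196 ≡ 13 (mod 61). The other root is 61 − 14 = 47.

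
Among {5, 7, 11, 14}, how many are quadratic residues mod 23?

0

(5/23) = -1 → non-residue.
(7/23) = -1 → non-residue.
(11/23) = -1 → non-residue.
(14/23) = -1 → non-residue.
Total quadratic residues among the 4: 0.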